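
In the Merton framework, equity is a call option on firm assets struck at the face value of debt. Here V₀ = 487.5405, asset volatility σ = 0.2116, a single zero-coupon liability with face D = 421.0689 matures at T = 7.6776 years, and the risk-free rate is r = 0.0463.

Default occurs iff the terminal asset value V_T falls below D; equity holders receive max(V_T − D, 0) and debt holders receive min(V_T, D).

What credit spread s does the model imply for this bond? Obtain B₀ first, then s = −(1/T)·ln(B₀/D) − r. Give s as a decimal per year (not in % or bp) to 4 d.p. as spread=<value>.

d₁ = [ln(V₀/D) + (r + σ²/2)T] / (σ√T)
   = [ln(487.5405/421.0689) + (0.0463 + 0.5·0.2116²)·7.6776] / (0.2116·√7.6776)
   = [0.146577 + 0.527353] / 0.586311 = 1.149441
d₂ = d₁ − σ√T = 1.149441 − 0.586311 = 0.563129
N(d₁) = 0.874813,  N(d₂) = 0.713327,  e^(−rT) = 0.700842
E₀ = V₀·N(d₁) − D·e^(−rT)·N(d₂)
   = 487.5405·0.874813 − 421.0689·0.700842·0.713327 = 216.002067
B₀ = V₀ − E₀ = 487.5405 − 216.002067 = 271.538433
spread = −(1/T)·ln(B₀/D) − r = −(1/7.6776)·ln(271.538433/421.0689) − 0.0463 = 0.01083931

spread=0.0108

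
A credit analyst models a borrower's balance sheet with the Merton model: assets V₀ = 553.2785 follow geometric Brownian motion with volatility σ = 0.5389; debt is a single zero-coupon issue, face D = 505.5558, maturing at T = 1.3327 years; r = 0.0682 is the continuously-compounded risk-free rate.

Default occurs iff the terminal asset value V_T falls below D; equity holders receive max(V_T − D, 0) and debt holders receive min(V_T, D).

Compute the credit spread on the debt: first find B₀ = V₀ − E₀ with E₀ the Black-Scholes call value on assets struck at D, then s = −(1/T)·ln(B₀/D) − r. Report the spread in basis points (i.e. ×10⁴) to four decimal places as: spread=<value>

d₁ = [ln(V₀/D) + (r + σ²/2)T] / (σ√T)
   = [ln(553.2785/505.5558) + (0.0682 + 0.5·0.5389²)·1.3327] / (0.5389·√1.3327)
   = [0.090203 + 0.284407] / 0.622120 = 0.602150
d₂ = d₁ − σ√T = 0.602150 − 0.622120 = -0.019970
N(d₁) = 0.726463,  N(d₂) = 0.492034,  e^(−rT) = 0.913118
E₀ = V₀·N(d₁) − D·e^(−rT)·N(d₂)
   = 553.2785·0.726463 − 505.5558·0.913118·0.492034 = 174.797802
B₀ = V₀ − E₀ = 553.2785 − 174.797802 = 378.480698
spread = −(1/T)·ln(B₀/D) − r = −(1/1.3327)·ln(378.480698/505.5558) − 0.0682 = 0.14902319
in basis points: 0.14902319 × 10⁴ = 1490.2319 bp

spread=1490.2319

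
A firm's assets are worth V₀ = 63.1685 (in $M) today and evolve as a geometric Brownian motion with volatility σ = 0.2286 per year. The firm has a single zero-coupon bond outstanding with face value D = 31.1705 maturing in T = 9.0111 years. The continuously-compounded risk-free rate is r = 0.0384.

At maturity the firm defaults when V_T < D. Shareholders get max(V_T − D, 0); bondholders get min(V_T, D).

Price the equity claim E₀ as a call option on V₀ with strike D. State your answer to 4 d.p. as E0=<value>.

d₁ = [ln(V₀/D) + (r + σ²/2)T] / (σ√T)
   = [ln(63.1685/31.1705) + (0.0384 + 0.5·0.2286²)·9.0111] / (0.2286·√9.0111)
   = [0.706334 + 0.581477] / 0.686223 = 1.876666
d₂ = d₁ − σ√T = 1.876666 − 0.686223 = 1.190443
N(d₁) = 0.969718,  N(d₂) = 0.883064,  e^(−rT) = 0.707494
E₀ = V₀·N(d₁) − D·e^(−rT)·N(d₂)
   = 63.1685·0.969718 − 31.1705·0.707494·0.883064 = 41.781481

E0=41.7815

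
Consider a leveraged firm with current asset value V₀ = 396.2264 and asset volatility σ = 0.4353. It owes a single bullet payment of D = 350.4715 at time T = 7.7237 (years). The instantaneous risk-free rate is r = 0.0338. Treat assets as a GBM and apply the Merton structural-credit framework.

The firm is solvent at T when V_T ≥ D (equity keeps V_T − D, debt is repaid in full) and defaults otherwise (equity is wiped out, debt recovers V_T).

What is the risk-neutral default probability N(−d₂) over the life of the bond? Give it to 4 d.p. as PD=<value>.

PD=0.6132

d₁ = [ln(V₀/D) + (r + σ²/2)T] / (σ√T)
   = [ln(396.2264/350.4715) + (0.0338 + 0.5·0.4353²)·7.7237] / (0.4353·√7.7237)
   = [0.122706 + 0.992828] / 1.209766 = 0.922108
d₂ = d₁ − σ√T = 0.922108 − 1.209766 = -0.287658
risk-neutral PD = N(−d₂) = N(0.287658) = 0.613196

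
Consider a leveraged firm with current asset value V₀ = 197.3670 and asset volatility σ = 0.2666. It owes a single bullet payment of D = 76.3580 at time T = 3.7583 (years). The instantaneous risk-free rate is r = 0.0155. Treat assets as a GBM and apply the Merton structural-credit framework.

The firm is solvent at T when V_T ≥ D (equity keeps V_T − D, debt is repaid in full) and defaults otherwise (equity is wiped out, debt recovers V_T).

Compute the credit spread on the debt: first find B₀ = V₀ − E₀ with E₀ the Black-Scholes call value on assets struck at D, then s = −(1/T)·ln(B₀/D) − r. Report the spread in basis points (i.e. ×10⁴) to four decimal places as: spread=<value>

d₁ = [ln(V₀/D) + (r + σ²/2)T] / (σ√T)
   = [ln(197.3670/76.3580) + (0.0155 + 0.5·0.2666²)·3.7583] / (0.2666·√3.7583)
   = [0.949632 + 0.191815] / 0.516840 = 2.208513
d₂ = d₁ − σ√T = 2.208513 − 0.516840 = 1.691674
N(d₁) = 0.986396,  N(d₂) = 0.954646,  e^(−rT) = 0.943411
E₀ = V₀·N(d₁) − D·e^(−rT)·N(d₂)
   = 197.3670·0.986396 − 76.3580·0.943411·0.954646 = 125.912192
B₀ = V₀ − E₀ = 197.3670 − 125.912192 = 71.454808
spread = −(1/T)·ln(B₀/D) − r = −(1/3.7583)·ln(71.454808/76.3580) − 0.0155 = 0.00215895
in basis points: 0.00215895 × 10⁴ = 21.5895 bp

spread=21.5895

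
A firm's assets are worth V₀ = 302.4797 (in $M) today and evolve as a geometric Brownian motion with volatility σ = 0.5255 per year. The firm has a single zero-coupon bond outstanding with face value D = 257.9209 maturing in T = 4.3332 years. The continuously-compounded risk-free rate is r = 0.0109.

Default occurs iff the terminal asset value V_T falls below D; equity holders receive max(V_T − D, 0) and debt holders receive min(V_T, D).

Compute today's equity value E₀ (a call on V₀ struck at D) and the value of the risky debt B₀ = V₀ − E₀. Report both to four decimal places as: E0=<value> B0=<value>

E0=144.0281 B0=158.4516

d₁ = [ln(V₀/D) + (r + σ²/2)T] / (σ√T)
   = [ln(302.4797/257.9209) + (0.0109 + 0.5·0.5255²)·4.3332] / (0.5255·√4.3332)
   = [0.159361 + 0.645539] / 1.093899 = 0.735809
d₂ = d₁ − σ√T = 0.735809 − 1.093899 = -0.358090
N(d₁) = 0.769076,  N(d₂) = 0.360138,  e^(−rT) = 0.953866
E₀ = V₀·N(d₁) − D·e^(−rT)·N(d₂)
   = 302.4797·0.769076 − 257.9209·0.953866·0.360138 = 144.028130
B₀ = V₀ − E₀ = 302.4797 − 144.028130 = 158.451570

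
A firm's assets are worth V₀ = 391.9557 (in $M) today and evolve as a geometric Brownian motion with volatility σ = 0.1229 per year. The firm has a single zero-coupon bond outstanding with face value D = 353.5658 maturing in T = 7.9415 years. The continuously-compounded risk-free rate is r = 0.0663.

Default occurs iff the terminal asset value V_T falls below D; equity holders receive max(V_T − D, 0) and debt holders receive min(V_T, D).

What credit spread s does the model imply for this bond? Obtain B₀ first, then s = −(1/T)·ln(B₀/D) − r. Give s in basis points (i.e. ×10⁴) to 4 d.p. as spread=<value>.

d₁ = [ln(V₀/D) + (r + σ²/2)T] / (σ√T)
   = [ln(391.9557/353.5658) + (0.0663 + 0.5·0.1229²)·7.9415] / (0.1229·√7.9415)
   = [0.103079 + 0.586497] / 0.346340 = 1.991037
d₂ = d₁ − σ√T = 1.991037 − 0.346340 = 1.644696
N(d₁) = 0.976762,  N(d₂) = 0.949984,  e^(−rT) = 0.590656
E₀ = V₀·N(d₁) − D·e^(−rT)·N(d₂)
   = 391.9557·0.976762 − 353.5658·0.590656·0.949984 = 184.456673
B₀ = V₀ − E₀ = 391.9557 − 184.456673 = 207.499027
spread = −(1/T)·ln(B₀/D) − r = −(1/7.9415)·ln(207.499027/353.5658) − 0.0663 = 0.00080860
in basis points: 0.00080860 × 10⁴ = 8.0860 bp

spread=8.0860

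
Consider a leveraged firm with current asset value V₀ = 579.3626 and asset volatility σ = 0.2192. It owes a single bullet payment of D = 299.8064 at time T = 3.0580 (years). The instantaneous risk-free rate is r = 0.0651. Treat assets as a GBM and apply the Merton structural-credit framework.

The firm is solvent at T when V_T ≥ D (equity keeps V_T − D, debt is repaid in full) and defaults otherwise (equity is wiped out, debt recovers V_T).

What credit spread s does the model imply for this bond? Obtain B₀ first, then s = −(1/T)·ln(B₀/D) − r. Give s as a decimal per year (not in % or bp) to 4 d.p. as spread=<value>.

d₁ = [ln(V₀/D) + (r + σ²/2)T] / (σ√T)
   = [ln(579.3626/299.8064) + (0.0651 + 0.5·0.2192²)·3.0580] / (0.2192·√3.0580)
   = [0.658792 + 0.272542] / 0.383318 = 2.429663
d₂ = d₁ − σ√T = 2.429663 − 0.383318 = 2.046345
N(d₁) = 0.992444,  N(d₂) = 0.979639,  e^(−rT) = 0.819488
E₀ = V₀·N(d₁) − D·e^(−rT)·N(d₂)
   = 579.3626·0.992444 − 299.8064·0.819488·0.979639 = 334.299507
B₀ = V₀ − E₀ = 579.3626 − 334.299507 = 245.063093
spread = −(1/T)·ln(B₀/D) − r = −(1/3.0580)·ln(245.063093/299.8064) − 0.0651 = 0.00083239

spread=0.0008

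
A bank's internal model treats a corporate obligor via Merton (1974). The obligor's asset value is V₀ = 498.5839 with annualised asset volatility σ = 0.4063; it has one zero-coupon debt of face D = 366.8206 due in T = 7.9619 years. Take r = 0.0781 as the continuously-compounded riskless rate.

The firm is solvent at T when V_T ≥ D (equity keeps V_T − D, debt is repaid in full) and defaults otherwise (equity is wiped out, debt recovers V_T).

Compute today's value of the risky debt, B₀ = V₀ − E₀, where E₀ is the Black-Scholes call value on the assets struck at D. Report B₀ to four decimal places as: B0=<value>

B0=158.4490

d₁ = [ln(V₀/D) + (r + σ²/2)T] / (σ√T)
   = [ln(498.5839/366.8206) + (0.0781 + 0.5·0.4063²)·7.9619] / (0.4063·√7.9619)
   = [0.306899 + 1.278998] / 1.146450 = 1.383311
d₂ = d₁ − σ√T = 1.383311 − 1.146450 = 0.236861
N(d₁) = 0.916715,  N(d₂) = 0.593618,  e^(−rT) = 0.536964
E₀ = V₀·N(d₁) − D·e^(−rT)·N(d₂)
   = 498.5839·0.916715 − 366.8206·0.536964·0.593618 = 340.134937
B₀ = V₀ − E₀ = 498.5839 − 340.134937 = 158.448963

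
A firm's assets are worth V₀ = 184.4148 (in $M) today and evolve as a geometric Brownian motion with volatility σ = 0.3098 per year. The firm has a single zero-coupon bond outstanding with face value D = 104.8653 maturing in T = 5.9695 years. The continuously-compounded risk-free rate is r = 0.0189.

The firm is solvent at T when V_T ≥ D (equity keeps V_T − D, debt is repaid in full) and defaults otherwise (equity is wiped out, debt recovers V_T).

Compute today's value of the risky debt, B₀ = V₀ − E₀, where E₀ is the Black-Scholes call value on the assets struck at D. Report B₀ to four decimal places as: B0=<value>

B0=84.0221

d₁ = [ln(V₀/D) + (r + σ²/2)T] / (σ√T)
   = [ln(184.4148/104.8653) + (0.0189 + 0.5·0.3098²)·5.9695] / (0.3098·√5.9695)
   = [0.564511 + 0.399288] / 0.756921 = 1.273316
d₂ = d₁ − σ√T = 1.273316 − 0.756921 = 0.516395
N(d₁) = 0.898547,  N(d₂) = 0.697211,  e^(−rT) = 0.893308
E₀ = V₀·N(d₁) − D·e^(−rT)·N(d₂)
   = 184.4148·0.898547 − 104.8653·0.893308·0.697211 = 100.392726
B₀ = V₀ − E₀ = 184.4148 − 100.392726 = 84.022074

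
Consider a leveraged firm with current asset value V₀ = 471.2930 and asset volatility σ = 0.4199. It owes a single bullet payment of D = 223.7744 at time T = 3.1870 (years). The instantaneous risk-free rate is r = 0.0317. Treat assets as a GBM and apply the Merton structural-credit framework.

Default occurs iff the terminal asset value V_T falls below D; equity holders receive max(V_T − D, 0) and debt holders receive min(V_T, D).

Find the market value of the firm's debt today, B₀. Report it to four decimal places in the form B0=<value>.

B0=187.9403

d₁ = [ln(V₀/D) + (r + σ²/2)T] / (σ√T)
   = [ln(471.2930/223.7744) + (0.0317 + 0.5·0.4199²)·3.1870] / (0.4199·√3.1870)
   = [0.744842 + 0.381987] / 0.749613 = 1.503215
d₂ = d₁ − σ√T = 1.503215 − 0.749613 = 0.753602
N(d₁) = 0.933608,  N(d₂) = 0.774456,  e^(−rT) = 0.903908
E₀ = V₀·N(d₁) − D·e^(−rT)·N(d₂)
   = 471.2930·0.933608 − 223.7744·0.903908·0.774456 = 283.352689
B₀ = V₀ − E₀ = 471.2930 − 283.352689 = 187.940311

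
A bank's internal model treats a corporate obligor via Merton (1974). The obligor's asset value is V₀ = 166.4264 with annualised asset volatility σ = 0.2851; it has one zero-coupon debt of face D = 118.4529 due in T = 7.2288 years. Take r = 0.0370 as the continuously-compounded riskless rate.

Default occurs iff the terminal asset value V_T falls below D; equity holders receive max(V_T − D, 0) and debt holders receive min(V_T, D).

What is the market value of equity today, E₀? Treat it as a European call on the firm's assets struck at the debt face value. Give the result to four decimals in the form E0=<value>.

d₁ = [ln(V₀/D) + (r + σ²/2)T] / (σ√T)
   = [ln(166.4264/118.4529) + (0.0370 + 0.5·0.2851²)·7.2288] / (0.2851·√7.2288)
   = [0.340038 + 0.561251] / 0.766532 = 1.175801
d₂ = d₁ − σ√T = 1.175801 − 0.766532 = 0.409269
N(d₁) = 0.880163,  N(d₂) = 0.658829,  e^(−rT) = 0.765317
E₀ = V₀·N(d₁) − D·e^(−rT)·N(d₂)
   = 166.4264·0.880163 − 118.4529·0.765317·0.658829 = 86.756870

E0=86.7569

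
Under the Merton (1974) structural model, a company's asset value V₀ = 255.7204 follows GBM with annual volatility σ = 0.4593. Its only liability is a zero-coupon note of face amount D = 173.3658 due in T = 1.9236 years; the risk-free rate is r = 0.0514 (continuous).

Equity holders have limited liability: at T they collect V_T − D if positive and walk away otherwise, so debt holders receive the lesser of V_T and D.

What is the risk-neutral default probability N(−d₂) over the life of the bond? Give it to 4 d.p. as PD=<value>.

PD=0.3275

d₁ = [ln(V₀/D) + (r + σ²/2)T] / (σ√T)
   = [ln(255.7204/173.3658) + (0.0514 + 0.5·0.4593²)·1.9236] / (0.4593·√1.9236)
   = [0.388681 + 0.301771] / 0.637021 = 1.083876
d₂ = d₁ − σ√T = 1.083876 − 0.637021 = 0.446855
risk-neutral PD = N(−d₂) = N(-0.446855) = 0.327490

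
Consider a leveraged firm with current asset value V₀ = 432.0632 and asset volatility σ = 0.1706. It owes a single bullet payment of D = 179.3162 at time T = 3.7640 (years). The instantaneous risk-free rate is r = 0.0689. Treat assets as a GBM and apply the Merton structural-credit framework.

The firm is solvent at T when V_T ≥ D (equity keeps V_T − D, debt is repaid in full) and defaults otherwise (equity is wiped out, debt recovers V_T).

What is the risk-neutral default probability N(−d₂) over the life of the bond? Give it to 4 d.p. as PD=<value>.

d₁ = [ln(V₀/D) + (r + σ²/2)T] / (σ√T)
   = [ln(432.0632/179.3162) + (0.0689 + 0.5·0.1706²)·3.7640] / (0.1706·√3.7640)
   = [0.879421 + 0.314114] / 0.330982 = 3.606047
d₂ = d₁ − σ√T = 3.606047 − 0.330982 = 3.275065
risk-neutral PD = N(−d₂) = N(-3.275065) = 0.000528

PD=0.0005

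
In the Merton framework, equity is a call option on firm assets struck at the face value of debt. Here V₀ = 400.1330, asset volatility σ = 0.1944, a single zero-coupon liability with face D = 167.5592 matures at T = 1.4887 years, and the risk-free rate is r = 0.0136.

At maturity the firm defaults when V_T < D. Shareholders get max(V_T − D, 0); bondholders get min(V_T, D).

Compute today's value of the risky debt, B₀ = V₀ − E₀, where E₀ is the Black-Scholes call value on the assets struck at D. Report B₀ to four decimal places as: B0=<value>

d₁ = [ln(V₀/D) + (r + σ²/2)T] / (σ√T)
   = [ln(400.1330/167.5592) + (0.0136 + 0.5·0.1944²)·1.4887] / (0.1944·√1.4887)
   = [0.870460 + 0.048376] / 0.237192 = 3.873811
d₂ = d₁ − σ√T = 3.873811 − 0.237192 = 3.636619
N(d₁) = 0.999946,  N(d₂) = 0.999862,  e^(−rT) = 0.979957
E₀ = V₀·N(d₁) − D·e^(−rT)·N(d₂)
   = 400.1330·0.999946 − 167.5592·0.979957·0.999862 = 235.933388
B₀ = V₀ − E₀ = 400.1330 − 235.933388 = 164.199612

B0=164.1996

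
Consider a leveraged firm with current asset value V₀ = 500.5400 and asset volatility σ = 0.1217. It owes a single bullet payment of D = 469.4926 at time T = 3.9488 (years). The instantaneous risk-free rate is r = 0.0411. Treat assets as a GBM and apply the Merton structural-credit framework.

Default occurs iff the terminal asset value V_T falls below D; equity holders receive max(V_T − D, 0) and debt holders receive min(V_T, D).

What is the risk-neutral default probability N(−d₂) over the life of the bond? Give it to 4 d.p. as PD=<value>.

d₁ = [ln(V₀/D) + (r + σ²/2)T] / (σ√T)
   = [ln(500.5400/469.4926) + (0.0411 + 0.5·0.1217²)·3.9488] / (0.1217·√3.9488)
   = [0.064035 + 0.191538] / 0.241837 = 1.056799
d₂ = d₁ − σ√T = 1.056799 − 0.241837 = 0.814962
risk-neutral PD = N(−d₂) = N(-0.814962) = 0.207547

PD=0.2075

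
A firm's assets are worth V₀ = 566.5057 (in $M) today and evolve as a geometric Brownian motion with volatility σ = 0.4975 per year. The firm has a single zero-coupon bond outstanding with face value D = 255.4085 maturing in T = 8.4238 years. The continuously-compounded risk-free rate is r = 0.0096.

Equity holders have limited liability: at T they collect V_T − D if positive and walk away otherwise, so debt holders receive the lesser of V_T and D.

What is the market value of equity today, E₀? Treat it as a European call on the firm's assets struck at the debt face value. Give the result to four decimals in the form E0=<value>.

E0=407.4241

d₁ = [ln(V₀/D) + (r + σ²/2)T] / (σ√T)
   = [ln(566.5057/255.4085) + (0.0096 + 0.5·0.4975²)·8.4238] / (0.4975·√8.4238)
   = [0.796623 + 1.123340] / 1.443933 = 1.329676
d₂ = d₁ − σ√T = 1.329676 − 1.443933 = -0.114257
N(d₁) = 0.908187,  N(d₂) = 0.454517,  e^(−rT) = 0.922315
E₀ = V₀·N(d₁) − D·e^(−rT)·N(d₂)
   = 566.5057·0.908187 − 255.4085·0.922315·0.454517 = 407.424149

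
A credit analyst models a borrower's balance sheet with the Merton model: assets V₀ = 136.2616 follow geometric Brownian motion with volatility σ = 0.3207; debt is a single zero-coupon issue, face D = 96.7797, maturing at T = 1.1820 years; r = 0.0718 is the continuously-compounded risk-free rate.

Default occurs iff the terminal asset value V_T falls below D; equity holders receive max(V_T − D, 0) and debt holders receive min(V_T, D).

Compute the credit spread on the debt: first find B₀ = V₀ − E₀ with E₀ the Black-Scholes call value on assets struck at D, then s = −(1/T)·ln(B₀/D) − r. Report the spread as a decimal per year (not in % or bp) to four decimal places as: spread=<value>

d₁ = [ln(V₀/D) + (r + σ²/2)T] / (σ√T)
   = [ln(136.2616/96.7797) + (0.0718 + 0.5·0.3207²)·1.1820] / (0.3207·√1.1820)
   = [0.342139 + 0.145651] / 0.348664 = 1.399025
d₂ = d₁ − σ√T = 1.399025 − 0.348664 = 1.050361
N(d₁) = 0.919097,  N(d₂) = 0.853224,  e^(−rT) = 0.918634
E₀ = V₀·N(d₁) − D·e^(−rT)·N(d₂)
   = 136.2616·0.919097 − 96.7797·0.918634·0.853224 = 49.381703
B₀ = V₀ − E₀ = 136.2616 − 49.381703 = 86.879897
spread = −(1/T)·ln(B₀/D) − r = −(1/1.1820)·ln(86.879897/96.7797) − 0.0718 = 0.01949492

spread=0.0195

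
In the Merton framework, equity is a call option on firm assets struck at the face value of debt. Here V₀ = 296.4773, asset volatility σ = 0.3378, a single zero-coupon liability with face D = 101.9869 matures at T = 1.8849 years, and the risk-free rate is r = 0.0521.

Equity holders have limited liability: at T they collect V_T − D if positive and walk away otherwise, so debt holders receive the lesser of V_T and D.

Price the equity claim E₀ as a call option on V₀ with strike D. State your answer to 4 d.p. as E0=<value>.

d₁ = [ln(V₀/D) + (r + σ²/2)T] / (σ√T)
   = [ln(296.4773/101.9869) + (0.0521 + 0.5·0.3378²)·1.8849] / (0.3378·√1.8849)
   = [1.067126 + 0.205745] / 0.463771 = 2.744611
d₂ = d₁ − σ√T = 2.744611 − 0.463771 = 2.280839
N(d₁) = 0.996971,  N(d₂) = 0.988721,  e^(−rT) = 0.906465
E₀ = V₀·N(d₁) − D·e^(−rT)·N(d₂)
   = 296.4773·0.996971 − 101.9869·0.906465·0.988721 = 204.174428

E0=204.1744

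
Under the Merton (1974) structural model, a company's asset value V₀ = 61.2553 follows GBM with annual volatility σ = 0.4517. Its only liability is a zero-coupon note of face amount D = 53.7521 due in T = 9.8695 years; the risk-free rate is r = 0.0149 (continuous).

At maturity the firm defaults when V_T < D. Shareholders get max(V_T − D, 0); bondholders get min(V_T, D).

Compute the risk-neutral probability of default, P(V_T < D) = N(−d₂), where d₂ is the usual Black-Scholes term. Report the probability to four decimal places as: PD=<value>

PD=0.6963

d₁ = [ln(V₀/D) + (r + σ²/2)T] / (σ√T)
   = [ln(61.2553/53.7521) + (0.0149 + 0.5·0.4517²)·9.8695] / (0.4517·√9.8695)
   = [0.130668 + 1.153907] / 1.419050 = 0.905236
d₂ = d₁ − σ√T = 0.905236 − 1.419050 = -0.513814
risk-neutral PD = N(−d₂) = N(0.513814) = 0.696309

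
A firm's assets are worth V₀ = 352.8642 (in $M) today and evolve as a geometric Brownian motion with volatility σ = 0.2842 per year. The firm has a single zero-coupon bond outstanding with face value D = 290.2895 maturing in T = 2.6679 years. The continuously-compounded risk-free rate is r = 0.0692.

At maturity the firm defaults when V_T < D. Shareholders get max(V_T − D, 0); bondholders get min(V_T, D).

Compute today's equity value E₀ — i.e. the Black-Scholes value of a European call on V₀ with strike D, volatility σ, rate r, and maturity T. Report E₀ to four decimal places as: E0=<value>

d₁ = [ln(V₀/D) + (r + σ²/2)T] / (σ√T)
   = [ln(352.8642/290.2895) + (0.0692 + 0.5·0.2842²)·2.6679] / (0.2842·√2.6679)
   = [0.195205 + 0.292361] / 0.464204 = 1.050327
d₂ = d₁ − σ√T = 1.050327 − 0.464204 = 0.586123
N(d₁) = 0.853216,  N(d₂) = 0.721104,  e^(−rT) = 0.831421
E₀ = V₀·N(d₁) − D·e^(−rT)·N(d₂)
   = 352.8642·0.853216 − 290.2895·0.831421·0.721104 = 127.029004

E0=127.0290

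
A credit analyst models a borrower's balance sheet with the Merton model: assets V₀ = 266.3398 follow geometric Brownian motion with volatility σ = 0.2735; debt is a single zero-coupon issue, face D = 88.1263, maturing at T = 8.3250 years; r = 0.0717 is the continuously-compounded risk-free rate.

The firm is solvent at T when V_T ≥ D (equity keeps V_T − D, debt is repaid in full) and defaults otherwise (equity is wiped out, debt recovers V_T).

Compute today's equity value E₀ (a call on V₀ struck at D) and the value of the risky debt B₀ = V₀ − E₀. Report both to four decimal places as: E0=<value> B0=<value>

E0=218.2889 B0=48.0509

d₁ = [ln(V₀/D) + (r + σ²/2)T] / (σ√T)
   = [ln(266.3398/88.1263) + (0.0717 + 0.5·0.2735²)·8.3250] / (0.2735·√8.3250)
   = [1.106002 + 0.908267] / 0.789132 = 2.552513
d₂ = d₁ − σ√T = 2.552513 − 0.789132 = 1.763381
N(d₁) = 0.994653,  N(d₂) = 0.961082,  e^(−rT) = 0.550514
E₀ = V₀·N(d₁) − D·e^(−rT)·N(d₂)
   = 266.3398·0.994653 − 88.1263·0.550514·0.961082 = 218.288884
B₀ = V₀ − E₀ = 266.3398 − 218.288884 = 48.050916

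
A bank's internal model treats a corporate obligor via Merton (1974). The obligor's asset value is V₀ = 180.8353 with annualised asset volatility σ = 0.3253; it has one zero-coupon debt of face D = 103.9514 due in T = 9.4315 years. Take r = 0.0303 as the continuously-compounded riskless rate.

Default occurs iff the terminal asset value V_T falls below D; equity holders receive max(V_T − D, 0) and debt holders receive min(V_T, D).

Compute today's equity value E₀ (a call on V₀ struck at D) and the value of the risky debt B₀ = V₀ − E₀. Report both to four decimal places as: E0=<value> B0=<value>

E0=115.0584 B0=65.7769

d₁ = [ln(V₀/D) + (r + σ²/2)T] / (σ√T)
   = [ln(180.8353/103.9514) + (0.0303 + 0.5·0.3253²)·9.4315] / (0.3253·√9.4315)
   = [0.553663 + 0.784796] / 0.999021 = 1.339771
d₂ = d₁ − σ√T = 1.339771 − 0.999021 = 0.340750
N(d₁) = 0.909840,  N(d₂) = 0.633354,  e^(−rT) = 0.751432
E₀ = V₀·N(d₁) − D·e^(−rT)·N(d₂)
   = 180.8353·0.909840 − 103.9514·0.751432·0.633354 = 115.058376
B₀ = V₀ − E₀ = 180.8353 − 115.058376 = 65.776924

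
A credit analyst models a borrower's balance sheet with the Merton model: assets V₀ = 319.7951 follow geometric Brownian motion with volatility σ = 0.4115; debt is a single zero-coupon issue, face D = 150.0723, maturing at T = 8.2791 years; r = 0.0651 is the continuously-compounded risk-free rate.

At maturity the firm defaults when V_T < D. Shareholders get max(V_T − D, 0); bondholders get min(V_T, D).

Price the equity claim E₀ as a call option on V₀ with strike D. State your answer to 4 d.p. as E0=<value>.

d₁ = [ln(V₀/D) + (r + σ²/2)T] / (σ√T)
   = [ln(319.7951/150.0723) + (0.0651 + 0.5·0.4115²)·8.2791] / (0.4115·√8.2791)
   = [0.756563 + 1.239929] / 1.184026 = 1.686189
d₂ = d₁ − σ√T = 1.686189 − 1.184026 = 0.502162
N(d₁) = 0.954120,  N(d₂) = 0.692223,  e^(−rT) = 0.583349
E₀ = V₀·N(d₁) − D·e^(−rT)·N(d₂)
   = 319.7951·0.954120 − 150.0723·0.583349·0.692223 = 244.522612

E0=244.5226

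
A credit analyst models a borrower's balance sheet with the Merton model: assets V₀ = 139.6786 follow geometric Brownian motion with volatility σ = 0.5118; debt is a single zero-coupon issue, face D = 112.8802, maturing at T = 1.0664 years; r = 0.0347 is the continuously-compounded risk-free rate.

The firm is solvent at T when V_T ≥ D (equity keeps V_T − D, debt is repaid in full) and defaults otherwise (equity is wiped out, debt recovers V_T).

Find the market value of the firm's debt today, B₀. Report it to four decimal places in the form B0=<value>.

B0=95.5765

d₁ = [ln(V₀/D) + (r + σ²/2)T] / (σ√T)
   = [ln(139.6786/112.8802) + (0.0347 + 0.5·0.5118²)·1.0664] / (0.5118·√1.0664)
   = [0.213017 + 0.176670] / 0.528519 = 0.737319
d₂ = d₁ − σ√T = 0.737319 − 0.528519 = 0.208801
N(d₁) = 0.769536,  N(d₂) = 0.582698,  e^(−rT) = 0.963672
E₀ = V₀·N(d₁) − D·e^(−rT)·N(d₂)
   = 139.6786·0.769536 − 112.8802·0.963672·0.582698 = 44.102088
B₀ = V₀ − E₀ = 139.6786 − 44.102088 = 95.576512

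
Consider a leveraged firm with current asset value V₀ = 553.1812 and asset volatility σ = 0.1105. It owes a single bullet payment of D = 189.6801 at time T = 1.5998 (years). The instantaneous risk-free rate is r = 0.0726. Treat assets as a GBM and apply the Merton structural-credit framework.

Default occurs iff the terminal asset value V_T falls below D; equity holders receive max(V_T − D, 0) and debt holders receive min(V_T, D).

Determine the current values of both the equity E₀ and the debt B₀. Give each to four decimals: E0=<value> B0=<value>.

E0=384.3003 B0=168.8809

d₁ = [ln(V₀/D) + (r + σ²/2)T] / (σ√T)
   = [ln(553.1812/189.6801) + (0.0726 + 0.5·0.1105²)·1.5998] / (0.1105·√1.5998)
   = [1.070347 + 0.125912] / 0.139764 = 8.559140
d₂ = d₁ − σ√T = 8.559140 − 0.139764 = 8.419376
N(d₁) = 1.000000,  N(d₂) = 1.000000,  e^(−rT) = 0.890346
E₀ = V₀·N(d₁) − D·e^(−rT)·N(d₂)
   = 553.1812·1.000000 − 189.6801·0.890346·1.000000 = 384.300341
B₀ = V₀ − E₀ = 553.1812 − 384.300341 = 168.880859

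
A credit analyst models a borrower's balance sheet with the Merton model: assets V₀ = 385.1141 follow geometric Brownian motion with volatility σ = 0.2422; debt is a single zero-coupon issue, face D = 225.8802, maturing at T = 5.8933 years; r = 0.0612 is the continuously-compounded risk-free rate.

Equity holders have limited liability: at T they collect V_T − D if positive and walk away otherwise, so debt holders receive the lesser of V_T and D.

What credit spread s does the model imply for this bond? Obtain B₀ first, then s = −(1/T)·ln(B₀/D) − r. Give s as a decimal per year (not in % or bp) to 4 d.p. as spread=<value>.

d₁ = [ln(V₀/D) + (r + σ²/2)T] / (σ√T)
   = [ln(385.1141/225.8802) + (0.0612 + 0.5·0.2422²)·5.8933] / (0.2422·√5.8933)
   = [0.533535 + 0.533523] / 0.587968 = 1.814824
d₂ = d₁ − σ√T = 1.814824 − 0.587968 = 1.226856
N(d₁) = 0.965225,  N(d₂) = 0.890062,  e^(−rT) = 0.697209
E₀ = V₀·N(d₁) − D·e^(−rT)·N(d₂)
   = 385.1141·0.965225 − 225.8802·0.697209·0.890062 = 231.549560
B₀ = V₀ − E₀ = 385.1141 − 231.549560 = 153.564540
spread = −(1/T)·ln(B₀/D) − r = −(1/5.8933)·ln(153.564540/225.8802) − 0.0612 = 0.00427840

spread=0.0043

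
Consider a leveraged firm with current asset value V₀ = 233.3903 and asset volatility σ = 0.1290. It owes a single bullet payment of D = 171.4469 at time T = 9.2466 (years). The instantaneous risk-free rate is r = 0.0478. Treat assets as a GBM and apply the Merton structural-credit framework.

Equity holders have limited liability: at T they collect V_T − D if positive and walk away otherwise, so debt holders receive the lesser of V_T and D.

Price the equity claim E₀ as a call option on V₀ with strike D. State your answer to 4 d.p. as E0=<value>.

E0=123.8537

d₁ = [ln(V₀/D) + (r + σ²/2)T] / (σ√T)
   = [ln(233.3903/171.4469) + (0.0478 + 0.5·0.1290²)·9.2466] / (0.1290·√9.2466)
   = [0.308439 + 0.518924] / 0.392266 = 2.109187
d₂ = d₁ − σ√T = 2.109187 − 0.392266 = 1.716921
N(d₁) = 0.982536,  N(d₂) = 0.957003,  e^(−rT) = 0.642758
E₀ = V₀·N(d₁) − D·e^(−rT)·N(d₂)
   = 233.3903·0.982536 − 171.4469·0.642758·0.957003 = 123.853705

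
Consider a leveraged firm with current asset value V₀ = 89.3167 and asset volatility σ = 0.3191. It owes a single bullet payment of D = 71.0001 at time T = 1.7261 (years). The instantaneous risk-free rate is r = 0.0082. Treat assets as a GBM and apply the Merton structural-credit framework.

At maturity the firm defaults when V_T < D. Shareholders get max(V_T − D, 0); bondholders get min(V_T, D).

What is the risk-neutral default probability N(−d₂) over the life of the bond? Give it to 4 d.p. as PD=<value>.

PD=0.3551

d₁ = [ln(V₀/D) + (r + σ²/2)T] / (σ√T)
   = [ln(89.3167/71.0001) + (0.0082 + 0.5·0.3191²)·1.7261] / (0.3191·√1.7261)
   = [0.229507 + 0.102034] / 0.419237 = 0.790820
d₂ = d₁ − σ√T = 0.790820 − 0.419237 = 0.371583
risk-neutral PD = N(−d₂) = N(-0.371583) = 0.355102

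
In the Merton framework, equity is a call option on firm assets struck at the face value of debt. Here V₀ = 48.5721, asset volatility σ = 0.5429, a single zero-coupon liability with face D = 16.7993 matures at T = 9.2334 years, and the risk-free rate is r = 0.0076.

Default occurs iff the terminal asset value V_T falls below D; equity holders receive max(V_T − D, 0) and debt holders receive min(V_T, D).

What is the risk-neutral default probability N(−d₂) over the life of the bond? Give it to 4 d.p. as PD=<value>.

PD=0.5552

d₁ = [ln(V₀/D) + (r + σ²/2)T] / (σ√T)
   = [ln(48.5721/16.7993) + (0.0076 + 0.5·0.5429²)·9.2334] / (0.5429·√9.2334)
   = [1.061712 + 1.430902] / 1.649684 = 1.510965
d₂ = d₁ − σ√T = 1.510965 − 1.649684 = -0.138719
risk-neutral PD = N(−d₂) = N(0.138719) = 0.555164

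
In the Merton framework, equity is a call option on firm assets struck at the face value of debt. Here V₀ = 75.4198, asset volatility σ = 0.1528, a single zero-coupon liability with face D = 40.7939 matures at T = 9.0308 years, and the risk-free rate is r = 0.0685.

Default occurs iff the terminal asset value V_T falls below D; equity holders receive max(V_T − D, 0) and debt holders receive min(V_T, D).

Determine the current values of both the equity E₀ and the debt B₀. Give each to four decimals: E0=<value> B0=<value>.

d₁ = [ln(V₀/D) + (r + σ²/2)T] / (σ√T)
   = [ln(75.4198/40.7939) + (0.0685 + 0.5·0.1528²)·9.0308] / (0.1528·√9.0308)
   = [0.614537 + 0.724035] / 0.459184 = 2.915112
d₂ = d₁ − σ√T = 2.915112 − 0.459184 = 2.455928
N(d₁) = 0.998222,  N(d₂) = 0.992974,  e^(−rT) = 0.538693
E₀ = V₀·N(d₁) − D·e^(−rT)·N(d₂)
   = 75.4198·0.998222 − 40.7939·0.538693·0.992974 = 53.464738
B₀ = V₀ − E₀ = 75.4198 − 53.464738 = 21.955062

E0=53.4647 B0=21.9551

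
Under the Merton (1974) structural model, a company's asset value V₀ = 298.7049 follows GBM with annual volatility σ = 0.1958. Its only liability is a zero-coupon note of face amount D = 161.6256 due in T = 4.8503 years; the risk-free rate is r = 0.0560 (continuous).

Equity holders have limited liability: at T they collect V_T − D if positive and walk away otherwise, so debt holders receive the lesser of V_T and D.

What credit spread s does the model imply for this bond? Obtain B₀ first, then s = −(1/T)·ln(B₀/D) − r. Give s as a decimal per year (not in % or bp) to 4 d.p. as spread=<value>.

spread=0.0010

d₁ = [ln(V₀/D) + (r + σ²/2)T] / (σ√T)
   = [ln(298.7049/161.6256) + (0.0560 + 0.5·0.1958²)·4.8503] / (0.1958·√4.8503)
   = [0.614174 + 0.364591] / 0.431218 = 2.269768
d₂ = d₁ − σ√T = 2.269768 − 0.431218 = 1.838550
N(d₁) = 0.988389,  N(d₂) = 0.967009,  e^(−rT) = 0.762146
E₀ = V₀·N(d₁) − D·e^(−rT)·N(d₂)
   = 298.7049·0.988389 − 161.6256·0.762146·0.967009 = 176.118214
B₀ = V₀ − E₀ = 298.7049 − 176.118214 = 122.586686
spread = −(1/T)·ln(B₀/D) − r = −(1/4.8503)·ln(122.586686/161.6256) − 0.0560 = 0.00099939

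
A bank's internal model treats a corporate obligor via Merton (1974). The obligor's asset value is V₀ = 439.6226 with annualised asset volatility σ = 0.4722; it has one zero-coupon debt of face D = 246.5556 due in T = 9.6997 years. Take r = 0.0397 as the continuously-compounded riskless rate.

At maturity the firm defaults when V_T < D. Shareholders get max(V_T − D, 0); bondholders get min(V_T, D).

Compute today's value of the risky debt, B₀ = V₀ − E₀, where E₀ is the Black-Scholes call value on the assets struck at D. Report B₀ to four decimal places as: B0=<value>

B0=114.6525

d₁ = [ln(V₀/D) + (r + σ²/2)T] / (σ√T)
   = [ln(439.6226/246.5556) + (0.0397 + 0.5·0.4722²)·9.6997] / (0.4722·√9.6997)
   = [0.578329 + 1.466463] / 1.470636 = 1.390414
d₂ = d₁ − σ√T = 1.390414 − 1.470636 = -0.080222
N(d₁) = 0.917798,  N(d₂) = 0.468030,  e^(−rT) = 0.680398
E₀ = V₀·N(d₁) − D·e^(−rT)·N(d₂)
   = 439.6226·0.917798 − 246.5556·0.680398·0.468030 = 324.970094
B₀ = V₀ − E₀ = 439.6226 − 324.970094 = 114.652506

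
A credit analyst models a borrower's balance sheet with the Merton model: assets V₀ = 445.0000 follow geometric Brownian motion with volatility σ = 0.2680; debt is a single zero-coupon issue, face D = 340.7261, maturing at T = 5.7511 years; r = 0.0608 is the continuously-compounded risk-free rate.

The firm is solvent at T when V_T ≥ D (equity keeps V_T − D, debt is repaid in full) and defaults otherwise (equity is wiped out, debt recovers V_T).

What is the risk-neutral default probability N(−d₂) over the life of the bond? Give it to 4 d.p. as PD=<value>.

d₁ = [ln(V₀/D) + (r + σ²/2)T] / (σ√T)
   = [ln(445.0000/340.7261) + (0.0608 + 0.5·0.2680²)·5.7511] / (0.2680·√5.7511)
   = [0.266995 + 0.556200] / 0.642703 = 1.280834
d₂ = d₁ − σ√T = 1.280834 − 0.642703 = 0.638131
risk-neutral PD = N(−d₂) = N(-0.638131) = 0.261694

PD=0.2617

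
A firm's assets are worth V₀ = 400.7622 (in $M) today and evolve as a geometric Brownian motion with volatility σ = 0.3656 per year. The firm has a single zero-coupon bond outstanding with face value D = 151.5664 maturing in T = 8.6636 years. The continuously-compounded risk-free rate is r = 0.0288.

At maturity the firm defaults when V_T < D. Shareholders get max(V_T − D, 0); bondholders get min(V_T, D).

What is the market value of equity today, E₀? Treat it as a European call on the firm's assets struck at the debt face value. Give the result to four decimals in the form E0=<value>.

d₁ = [ln(V₀/D) + (r + σ²/2)T] / (σ√T)
   = [ln(400.7622/151.5664) + (0.0288 + 0.5·0.3656²)·8.6636] / (0.3656·√8.6636)
   = [0.972344 + 0.828515] / 1.076107 = 1.673495
d₂ = d₁ − σ√T = 1.673495 − 1.076107 = 0.597388
N(d₁) = 0.952885,  N(d₂) = 0.724876,  e^(−rT) = 0.779181
E₀ = V₀·N(d₁) − D·e^(−rT)·N(d₂)
   = 400.7622·0.952885 − 151.5664·0.779181·0.724876 = 296.274147

E0=296.2741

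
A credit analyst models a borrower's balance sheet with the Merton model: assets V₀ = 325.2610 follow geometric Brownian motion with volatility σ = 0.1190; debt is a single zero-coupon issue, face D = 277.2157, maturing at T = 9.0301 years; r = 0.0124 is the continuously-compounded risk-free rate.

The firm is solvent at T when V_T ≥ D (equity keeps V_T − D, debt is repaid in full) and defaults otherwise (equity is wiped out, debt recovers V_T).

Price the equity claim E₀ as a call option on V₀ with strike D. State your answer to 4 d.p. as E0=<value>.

d₁ = [ln(V₀/D) + (r + σ²/2)T] / (σ√T)
   = [ln(325.2610/277.2157) + (0.0124 + 0.5·0.1190²)·9.0301] / (0.1190·√9.0301)
   = [0.159832 + 0.175911] / 0.357596 = 0.938888
d₂ = d₁ − σ√T = 0.938888 − 0.357596 = 0.581291
N(d₁) = 0.826106,  N(d₂) = 0.719478,  e^(−rT) = 0.894068
E₀ = V₀·N(d₁) − D·e^(−rT)·N(d₂)
   = 325.2610·0.826106 − 277.2157·0.894068·0.719478 = 90.377590

E0=90.3776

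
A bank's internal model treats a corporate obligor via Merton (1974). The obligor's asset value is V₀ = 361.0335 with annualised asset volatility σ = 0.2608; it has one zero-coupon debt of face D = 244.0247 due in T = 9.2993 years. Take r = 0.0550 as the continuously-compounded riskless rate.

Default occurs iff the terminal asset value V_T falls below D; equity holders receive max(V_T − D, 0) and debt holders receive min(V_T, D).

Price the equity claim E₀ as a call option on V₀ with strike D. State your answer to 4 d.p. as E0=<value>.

E0=225.8025

d₁ = [ln(V₀/D) + (r + σ²/2)T] / (σ√T)
   = [ln(361.0335/244.0247) + (0.0550 + 0.5·0.2608²)·9.2993] / (0.2608·√9.2993)
   = [0.391701 + 0.827715] / 0.795303 = 1.533272
d₂ = d₁ − σ√T = 1.533272 − 0.795303 = 0.737969
N(d₁) = 0.937396,  N(d₂) = 0.769733,  e^(−rT) = 0.599619
E₀ = V₀·N(d₁) − D·e^(−rT)·N(d₂)
   = 361.0335·0.937396 − 244.0247·0.599619·0.769733 = 225.802483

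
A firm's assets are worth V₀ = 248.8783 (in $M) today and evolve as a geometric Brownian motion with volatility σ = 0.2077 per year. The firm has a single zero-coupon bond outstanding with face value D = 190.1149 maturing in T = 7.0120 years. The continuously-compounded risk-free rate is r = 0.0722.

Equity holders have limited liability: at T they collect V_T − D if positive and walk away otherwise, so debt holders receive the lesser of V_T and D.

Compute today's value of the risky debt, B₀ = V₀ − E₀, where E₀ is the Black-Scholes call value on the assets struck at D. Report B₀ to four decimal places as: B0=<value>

d₁ = [ln(V₀/D) + (r + σ²/2)T] / (σ√T)
   = [ln(248.8783/190.1149) + (0.0722 + 0.5·0.2077²)·7.0120] / (0.2077·√7.0120)
   = [0.269335 + 0.657513] / 0.549993 = 1.685199
d₂ = d₁ − σ√T = 1.685199 − 0.549993 = 1.135205
N(d₁) = 0.954025,  N(d₂) = 0.871855,  e^(−rT) = 0.602742
E₀ = V₀·N(d₁) − D·e^(−rT)·N(d₂)
   = 248.8783·0.954025 − 190.1149·0.602742·0.871855 = 137.530017
B₀ = V₀ − E₀ = 248.8783 − 137.530017 = 111.348283

B0=111.3483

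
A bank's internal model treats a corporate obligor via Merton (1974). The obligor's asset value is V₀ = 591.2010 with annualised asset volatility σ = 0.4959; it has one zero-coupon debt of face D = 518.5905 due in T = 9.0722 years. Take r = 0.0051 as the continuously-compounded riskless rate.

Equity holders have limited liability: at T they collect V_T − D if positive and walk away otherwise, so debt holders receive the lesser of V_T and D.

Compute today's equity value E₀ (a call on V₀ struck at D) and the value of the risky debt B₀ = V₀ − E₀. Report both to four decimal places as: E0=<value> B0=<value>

d₁ = [ln(V₀/D) + (r + σ²/2)T] / (σ√T)
   = [ln(591.2010/518.5905) + (0.0051 + 0.5·0.4959²)·9.0722] / (0.4959·√9.0722)
   = [0.131042 + 1.161771] / 1.493655 = 0.865536
d₂ = d₁ − σ√T = 0.865536 − 1.493655 = -0.628119
N(d₁) = 0.806628,  N(d₂) = 0.264963,  e^(−rT) = 0.954786
E₀ = V₀·N(d₁) − D·e^(−rT)·N(d₂)
   = 591.2010·0.806628 − 518.5905·0.954786·0.264963 = 345.684615
B₀ = V₀ − E₀ = 591.2010 − 345.684615 = 245.516385

E0=345.6846 B0=245.5164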